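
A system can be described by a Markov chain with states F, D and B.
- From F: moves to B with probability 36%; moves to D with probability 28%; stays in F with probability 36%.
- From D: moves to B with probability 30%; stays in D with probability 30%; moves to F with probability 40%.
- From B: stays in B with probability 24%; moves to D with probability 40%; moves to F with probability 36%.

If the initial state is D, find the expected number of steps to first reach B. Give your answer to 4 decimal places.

Let t(s) be the expected number of steps to first reach B from state s, with t(B) = 0. Conditioning on the first step:
t(F) = 1 + 0.36·t(F) + 0.28·t(D)
t(D) = 1 + 0.4·t(F) + 0.3·t(D)
Solving: t(F) = 2.9167, t(D) = 3.0952.
Expected steps from D to B: 3.0952.

3.0952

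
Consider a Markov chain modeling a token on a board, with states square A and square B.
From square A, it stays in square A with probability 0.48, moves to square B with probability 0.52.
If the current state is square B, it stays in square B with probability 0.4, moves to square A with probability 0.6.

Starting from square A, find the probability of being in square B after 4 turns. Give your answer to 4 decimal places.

Propagate the distribution vector 4 turns from square A.
After 0 turns: (1.0000, 0.0000)
After 1 turn: (0.4800, 0.5200)
After 2 turns: (0.5424, 0.4576)
After 3 turns: (0.5349, 0.4651)
After 4 turns: (0.5358, 0.4642)
P(in square B after 4 turns) = 0.4642

0.4642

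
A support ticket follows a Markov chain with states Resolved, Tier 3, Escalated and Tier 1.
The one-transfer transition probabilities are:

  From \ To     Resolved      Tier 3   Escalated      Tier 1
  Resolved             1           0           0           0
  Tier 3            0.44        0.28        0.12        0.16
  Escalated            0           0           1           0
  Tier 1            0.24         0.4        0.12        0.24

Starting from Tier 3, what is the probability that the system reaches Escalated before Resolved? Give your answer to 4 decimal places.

Let h(s) be the probability of absorption at Escalated starting from transient state s. Then h(Escalated) = 1 and h(Resolved) = 0. By first-step analysis:
h(Tier 3) = 0.44·0 + 0.28·h(Tier 3) + 0.12·1 + 0.16·h(Tier 1)
h(Tier 1) = 0.24·0 + 0.4·h(Tier 3) + 0.12·1 + 0.24·h(Tier 1)
Solving: h(Tier 3) = 0.2285, h(Tier 1) = 0.2781.
Starting from Tier 3, the probability is 0.2285.

0.2285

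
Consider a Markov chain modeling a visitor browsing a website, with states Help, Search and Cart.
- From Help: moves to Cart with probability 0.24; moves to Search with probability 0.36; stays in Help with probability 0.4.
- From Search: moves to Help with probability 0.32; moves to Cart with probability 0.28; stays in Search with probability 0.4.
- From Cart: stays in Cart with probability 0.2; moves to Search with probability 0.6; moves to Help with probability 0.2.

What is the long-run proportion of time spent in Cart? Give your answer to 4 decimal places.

0.2476

Let the stationary distribution be π with π = πP and π_1 + π_2 + π_3 = 1.
π_1 = 0.4·π_1 + 0.32·π_2 + 0.2·π_3
π_2 = 0.36·π_1 + 0.4·π_2 + 0.6·π_3
Solving with the normalization constraint gives π = (0.3155, 0.4369, 0.2476).
So the stationary probability of Cart is 0.2476.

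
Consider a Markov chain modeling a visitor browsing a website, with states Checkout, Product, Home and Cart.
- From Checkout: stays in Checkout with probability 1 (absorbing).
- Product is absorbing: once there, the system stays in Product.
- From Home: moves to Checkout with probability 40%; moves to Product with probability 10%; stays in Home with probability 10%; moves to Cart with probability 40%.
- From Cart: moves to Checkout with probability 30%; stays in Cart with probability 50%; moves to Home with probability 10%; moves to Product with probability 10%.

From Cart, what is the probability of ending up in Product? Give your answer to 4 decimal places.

0.2439

Let h(s) be the probability of absorption at Product starting from transient state s. Then h(Product) = 1 and h(Checkout) = 0. By first-step analysis:
h(Home) = 0.4·0 + 0.1·1 + 0.1·h(Home) + 0.4·h(Cart)
h(Cart) = 0.3·0 + 0.1·1 + 0.1·h(Home) + 0.5·h(Cart)
Solving: h(Home) = 0.2195, h(Cart) = 0.2439.
Starting from Cart, the probability is 0.2439.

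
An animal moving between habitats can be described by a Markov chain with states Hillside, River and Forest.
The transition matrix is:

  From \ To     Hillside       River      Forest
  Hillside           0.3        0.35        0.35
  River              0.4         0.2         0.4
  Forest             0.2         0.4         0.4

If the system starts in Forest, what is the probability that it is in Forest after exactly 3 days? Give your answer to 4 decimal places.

Propagate the distribution vector 3 days from Forest.
After 0 days: (0.0000, 0.0000, 1.0000)
After 1 day: (0.2000, 0.4000, 0.4000)
After 2 days: (0.3000, 0.3100, 0.3900)
After 3 days: (0.2920, 0.3230, 0.3850)
P(in Forest after 3 days) = 0.3850

0.3850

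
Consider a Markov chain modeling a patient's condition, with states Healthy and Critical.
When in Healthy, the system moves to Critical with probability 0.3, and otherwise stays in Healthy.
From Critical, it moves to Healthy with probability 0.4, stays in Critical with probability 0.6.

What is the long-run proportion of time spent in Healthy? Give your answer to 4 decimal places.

0.5714

Let the stationary distribution be π with π = πP and π_1 + π_2 = 1.
π_1 = 0.7·π_1 + 0.4·π_2
Solving with the normalization constraint gives π = (0.5714, 0.4286).
So the stationary probability of Healthy is 0.5714.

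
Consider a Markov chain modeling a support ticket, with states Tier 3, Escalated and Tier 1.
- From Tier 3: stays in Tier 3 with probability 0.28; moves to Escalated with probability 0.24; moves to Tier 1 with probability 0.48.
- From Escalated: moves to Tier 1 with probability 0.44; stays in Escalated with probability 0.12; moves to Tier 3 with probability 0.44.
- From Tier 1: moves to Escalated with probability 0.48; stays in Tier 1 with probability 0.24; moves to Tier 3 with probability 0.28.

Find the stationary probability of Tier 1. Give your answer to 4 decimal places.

Let the stationary distribution be π with π = πP and π_1 + π_2 + π_3 = 1.
π_1 = 0.28·π_1 + 0.44·π_2 + 0.28·π_3
π_2 = 0.24·π_1 + 0.12·π_2 + 0.48·π_3
Solving with the normalization constraint gives π = (0.3272, 0.2952, 0.3776).
So the stationary probability of Tier 1 is 0.3776.

0.3776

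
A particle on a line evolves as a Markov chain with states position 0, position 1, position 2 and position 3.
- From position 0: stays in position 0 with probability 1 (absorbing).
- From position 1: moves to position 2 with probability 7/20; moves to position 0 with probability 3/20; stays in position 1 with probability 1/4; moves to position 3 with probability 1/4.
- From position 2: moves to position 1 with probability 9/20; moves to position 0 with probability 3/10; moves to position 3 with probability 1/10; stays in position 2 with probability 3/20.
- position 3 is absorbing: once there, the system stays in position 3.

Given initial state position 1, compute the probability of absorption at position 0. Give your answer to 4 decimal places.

Let h(s) be the probability of absorption at position 0 starting from transient state s. Then h(position 0) = 1 and h(position 3) = 0. By first-step analysis:
h(position 1) = 0.15·1 + 0.25·h(position 1) + 0.35·h(position 2) + 0.25·0
h(position 2) = 0.3·1 + 0.45·h(position 1) + 0.15·h(position 2) + 0.1·0
Solving: h(position 1) = 0.4844, h(position 2) = 0.6094.
Starting from position 1, the probability is 0.4844.

0.4844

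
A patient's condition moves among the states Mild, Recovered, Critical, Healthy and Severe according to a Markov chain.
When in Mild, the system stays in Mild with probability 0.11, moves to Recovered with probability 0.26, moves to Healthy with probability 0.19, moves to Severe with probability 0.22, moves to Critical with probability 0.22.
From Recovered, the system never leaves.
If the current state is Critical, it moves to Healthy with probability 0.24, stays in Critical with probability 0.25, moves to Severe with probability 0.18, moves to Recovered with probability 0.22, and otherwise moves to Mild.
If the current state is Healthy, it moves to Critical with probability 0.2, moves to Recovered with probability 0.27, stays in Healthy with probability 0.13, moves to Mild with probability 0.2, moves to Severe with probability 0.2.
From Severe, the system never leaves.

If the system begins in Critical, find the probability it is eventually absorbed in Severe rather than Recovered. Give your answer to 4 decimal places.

0.4455

Let h(s) be the probability of absorption at Severe starting from transient state s. Then h(Severe) = 1 and h(Recovered) = 0. By first-step analysis:
h(Mild) = 0.11·h(Mild) + 0.26·0 + 0.22·h(Critical) + 0.19·h(Healthy) + 0.22·1
h(Critical) = 0.11·h(Mild) + 0.22·0 + 0.25·h(Critical) + 0.24·h(Healthy) + 0.18·1
h(Healthy) = 0.2·h(Mild) + 0.27·0 + 0.2·h(Critical) + 0.13·h(Healthy) + 0.2·1
Solving: h(Mild) = 0.4504, h(Critical) = 0.4455, h(Healthy) = 0.4358.
Starting from Critical, the probability is 0.4455.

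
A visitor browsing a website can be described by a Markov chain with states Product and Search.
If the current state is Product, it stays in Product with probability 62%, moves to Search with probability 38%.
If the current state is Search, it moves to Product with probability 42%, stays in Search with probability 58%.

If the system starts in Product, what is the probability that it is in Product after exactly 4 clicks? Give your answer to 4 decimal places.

0.5258

Propagate the distribution vector 4 clicks from Product.
After 0 clicks: (1.0000, 0.0000)
After 1 click: (0.6200, 0.3800)
After 2 clicks: (0.5440, 0.4560)
After 3 clicks: (0.5288, 0.4712)
After 4 clicks: (0.5258, 0.4742)
P(in Product after 4 clicks) = 0.5258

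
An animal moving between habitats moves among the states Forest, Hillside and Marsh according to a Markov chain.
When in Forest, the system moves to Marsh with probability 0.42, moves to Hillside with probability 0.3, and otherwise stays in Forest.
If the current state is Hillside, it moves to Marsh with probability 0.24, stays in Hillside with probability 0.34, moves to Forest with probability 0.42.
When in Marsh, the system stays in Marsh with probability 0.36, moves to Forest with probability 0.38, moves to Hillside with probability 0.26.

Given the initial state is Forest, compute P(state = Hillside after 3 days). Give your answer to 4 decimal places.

0.2982

Propagate the distribution vector 3 days from Forest.
After 0 days: (1.0000, 0.0000, 0.0000)
After 1 day: (0.2800, 0.3000, 0.4200)
After 2 days: (0.3640, 0.2952, 0.3408)
After 3 days: (0.3554, 0.2982, 0.3464)
P(in Hillside after 3 days) = 0.2982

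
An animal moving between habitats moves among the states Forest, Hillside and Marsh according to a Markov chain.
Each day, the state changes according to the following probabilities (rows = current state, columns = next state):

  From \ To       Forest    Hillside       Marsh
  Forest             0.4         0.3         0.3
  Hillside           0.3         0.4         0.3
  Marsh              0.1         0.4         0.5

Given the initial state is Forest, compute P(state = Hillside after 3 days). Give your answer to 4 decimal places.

Propagate the distribution vector 3 days from Forest.
After 0 days: (1.0000, 0.0000, 0.0000)
After 1 day: (0.4000, 0.3000, 0.3000)
After 2 days: (0.2800, 0.3600, 0.3600)
After 3 days: (0.2560, 0.3720, 0.3720)
P(in Hillside after 3 days) = 0.3720

0.3720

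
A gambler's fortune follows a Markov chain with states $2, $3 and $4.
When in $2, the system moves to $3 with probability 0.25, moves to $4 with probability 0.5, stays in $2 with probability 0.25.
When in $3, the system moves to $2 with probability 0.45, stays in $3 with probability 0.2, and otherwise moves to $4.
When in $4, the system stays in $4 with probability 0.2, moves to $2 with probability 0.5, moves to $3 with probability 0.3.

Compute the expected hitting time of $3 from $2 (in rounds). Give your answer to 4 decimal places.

Let t(s) be the expected number of rounds to first reach $3 from state s, with t($3) = 0. Conditioning on the first round:
t($2) = 1 + 0.25·t($2) + 0.5·t($4)
t($4) = 1 + 0.5·t($2) + 0.2·t($4)
Solving: t($2) = 3.7143, t($4) = 3.5714.
Expected rounds from $2 to $3: 3.7143.

3.7143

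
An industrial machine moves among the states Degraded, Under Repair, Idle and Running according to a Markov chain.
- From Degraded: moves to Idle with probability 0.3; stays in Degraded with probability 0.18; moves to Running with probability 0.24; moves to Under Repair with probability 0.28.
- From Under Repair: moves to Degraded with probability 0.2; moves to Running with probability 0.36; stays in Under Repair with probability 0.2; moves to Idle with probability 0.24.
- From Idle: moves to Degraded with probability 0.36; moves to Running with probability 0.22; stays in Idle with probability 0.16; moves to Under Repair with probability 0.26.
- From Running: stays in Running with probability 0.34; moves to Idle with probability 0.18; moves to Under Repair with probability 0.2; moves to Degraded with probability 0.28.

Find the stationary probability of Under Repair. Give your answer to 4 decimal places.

0.2335

Let the stationary distribution be π with π = πP and π_1 + π_2 + π_3 + π_4 = 1.
π_1 = 0.18·π_1 + 0.2·π_2 + 0.36·π_3 + 0.28·π_4
π_2 = 0.28·π_1 + 0.2·π_2 + 0.26·π_3 + 0.2·π_4
π_3 = 0.3·π_1 + 0.24·π_2 + 0.16·π_3 + 0.18·π_4
Solving with the normalization constraint gives π = (0.2536, 0.2335, 0.2200, 0.2929).
So the stationary probability of Under Repair is 0.2335.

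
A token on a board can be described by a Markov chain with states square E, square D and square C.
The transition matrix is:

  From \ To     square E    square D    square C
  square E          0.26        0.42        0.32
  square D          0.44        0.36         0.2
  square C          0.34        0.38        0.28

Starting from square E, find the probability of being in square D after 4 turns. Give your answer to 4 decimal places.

0.3862

Propagate the distribution vector 4 turns from square E.
After 0 turns: (1.0000, 0.0000, 0.0000)
After 1 turn: (0.2600, 0.4200, 0.3200)
After 2 turns: (0.3612, 0.3820, 0.2568)
After 3 turns: (0.3493, 0.3868, 0.2639)
After 4 turns: (0.3507, 0.3862, 0.2630)
P(in square D after 4 turns) = 0.3862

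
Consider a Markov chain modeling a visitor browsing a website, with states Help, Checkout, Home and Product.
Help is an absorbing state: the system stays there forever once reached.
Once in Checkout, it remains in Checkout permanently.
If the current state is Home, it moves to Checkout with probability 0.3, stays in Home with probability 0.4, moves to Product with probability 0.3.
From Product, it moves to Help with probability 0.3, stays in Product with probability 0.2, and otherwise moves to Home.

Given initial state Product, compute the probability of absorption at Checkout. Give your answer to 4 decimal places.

Let h(s) be the probability of absorption at Checkout starting from transient state s. Then h(Checkout) = 1 and h(Help) = 0. By first-step analysis:
h(Home) = 0.3·1 + 0.4·h(Home) + 0.3·h(Product)
h(Product) = 0.3·0 + 0.5·h(Home) + 0.2·h(Product)
Solving: h(Home) = 0.7273, h(Product) = 0.4545.
Starting from Product, the probability is 0.4545.

0.4545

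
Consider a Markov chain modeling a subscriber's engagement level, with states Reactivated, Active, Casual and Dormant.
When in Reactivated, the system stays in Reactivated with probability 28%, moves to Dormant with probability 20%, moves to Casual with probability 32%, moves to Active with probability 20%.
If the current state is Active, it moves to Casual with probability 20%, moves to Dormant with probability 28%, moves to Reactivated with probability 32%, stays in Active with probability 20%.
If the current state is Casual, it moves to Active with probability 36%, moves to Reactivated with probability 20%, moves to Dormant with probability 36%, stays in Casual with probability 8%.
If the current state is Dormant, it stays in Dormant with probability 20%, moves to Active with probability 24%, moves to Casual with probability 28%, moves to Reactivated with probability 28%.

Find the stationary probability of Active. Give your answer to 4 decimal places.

0.2464

Let the stationary distribution be π with π = πP and π_1 + π_2 + π_3 + π_4 = 1.
π_1 = 0.28·π_1 + 0.32·π_2 + 0.2·π_3 + 0.28·π_4
π_2 = 0.2·π_1 + 0.2·π_2 + 0.36·π_3 + 0.24·π_4
π_3 = 0.32·π_1 + 0.2·π_2 + 0.08·π_3 + 0.28·π_4
Solving with the normalization constraint gives π = (0.2718, 0.2464, 0.2260, 0.2559).
So the stationary probability of Active is 0.2464.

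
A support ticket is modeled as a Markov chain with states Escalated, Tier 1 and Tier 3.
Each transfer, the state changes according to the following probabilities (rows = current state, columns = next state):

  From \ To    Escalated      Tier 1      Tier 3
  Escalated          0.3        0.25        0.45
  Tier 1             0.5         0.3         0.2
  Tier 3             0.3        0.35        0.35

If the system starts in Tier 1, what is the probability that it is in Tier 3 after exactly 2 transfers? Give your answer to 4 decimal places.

0.3550

Sum over the intermediate state after 1 transfer:
P = P(Tier 1→Escalated)·P(Escalated→Tier 3) + P(Tier 1→Tier 1)·P(Tier 1→Tier 3) + P(Tier 1→Tier 3)·P(Tier 3→Tier 3)
  = 0.5×0.45 + 0.3×0.2 + 0.2×0.35
  = 0.2250 + 0.0600 + 0.0700 = 0.3550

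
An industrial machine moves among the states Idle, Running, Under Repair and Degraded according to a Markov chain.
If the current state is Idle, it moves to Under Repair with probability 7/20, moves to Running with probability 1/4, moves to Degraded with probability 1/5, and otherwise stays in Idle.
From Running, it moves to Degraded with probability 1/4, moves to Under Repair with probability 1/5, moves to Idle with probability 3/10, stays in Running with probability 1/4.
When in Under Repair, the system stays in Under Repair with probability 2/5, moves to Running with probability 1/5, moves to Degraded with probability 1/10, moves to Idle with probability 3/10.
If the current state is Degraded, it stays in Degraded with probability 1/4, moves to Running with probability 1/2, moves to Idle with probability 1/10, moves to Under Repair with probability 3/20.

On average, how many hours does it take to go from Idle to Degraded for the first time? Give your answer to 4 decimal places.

5.6018

Let t(s) be the expected number of hours to first reach Degraded from state s, with t(Degraded) = 0. Conditioning on the first hour:
t(Idle) = 1 + 0.2·t(Idle) + 0.25·t(Running) + 0.35·t(Under Repair)
t(Running) = 1 + 0.3·t(Idle) + 0.25·t(Running) + 0.2·t(Under Repair)
t(Under Repair) = 1 + 0.3·t(Idle) + 0.2·t(Running) + 0.4·t(Under Repair)
Solving: t(Idle) = 5.6018, t(Running) = 5.2303, t(Under Repair) = 6.2110.
Expected hours from Idle to Degraded: 5.6018.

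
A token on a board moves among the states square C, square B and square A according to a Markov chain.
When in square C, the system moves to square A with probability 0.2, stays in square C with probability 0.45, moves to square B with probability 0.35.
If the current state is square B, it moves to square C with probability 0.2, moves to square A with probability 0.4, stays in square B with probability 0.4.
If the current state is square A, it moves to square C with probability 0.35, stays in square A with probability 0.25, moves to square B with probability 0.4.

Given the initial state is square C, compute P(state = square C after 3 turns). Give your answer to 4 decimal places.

Propagate the distribution vector 3 turns from square C.
After 0 turns: (1.0000, 0.0000, 0.0000)
After 1 turn: (0.4500, 0.3500, 0.2000)
After 2 turns: (0.3425, 0.3775, 0.2800)
After 3 turns: (0.3276, 0.3829, 0.2895)
P(in square C after 3 turns) = 0.3276

0.3276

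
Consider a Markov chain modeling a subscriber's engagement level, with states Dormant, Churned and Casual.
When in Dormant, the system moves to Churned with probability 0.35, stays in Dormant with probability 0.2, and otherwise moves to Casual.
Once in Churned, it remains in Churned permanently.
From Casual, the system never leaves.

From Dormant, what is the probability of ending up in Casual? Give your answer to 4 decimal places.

Let h(s) be the probability of absorption at Casual starting from transient state s. Then h(Casual) = 1 and h(Churned) = 0. By first-step analysis:
h(Dormant) = 0.2·h(Dormant) + 0.35·0 + 0.45·1
Solving: h(Dormant) = 0.5625.
Starting from Dormant, the probability is 0.5625.

0.5625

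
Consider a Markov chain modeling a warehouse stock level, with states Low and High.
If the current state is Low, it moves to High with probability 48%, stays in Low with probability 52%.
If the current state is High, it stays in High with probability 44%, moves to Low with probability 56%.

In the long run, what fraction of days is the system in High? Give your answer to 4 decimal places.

0.4615

Let the stationary distribution be π with π = πP and π_1 + π_2 = 1.
π_1 = 0.52·π_1 + 0.56·π_2
Solving with the normalization constraint gives π = (0.5385, 0.4615).
So the stationary probability of High is 0.4615.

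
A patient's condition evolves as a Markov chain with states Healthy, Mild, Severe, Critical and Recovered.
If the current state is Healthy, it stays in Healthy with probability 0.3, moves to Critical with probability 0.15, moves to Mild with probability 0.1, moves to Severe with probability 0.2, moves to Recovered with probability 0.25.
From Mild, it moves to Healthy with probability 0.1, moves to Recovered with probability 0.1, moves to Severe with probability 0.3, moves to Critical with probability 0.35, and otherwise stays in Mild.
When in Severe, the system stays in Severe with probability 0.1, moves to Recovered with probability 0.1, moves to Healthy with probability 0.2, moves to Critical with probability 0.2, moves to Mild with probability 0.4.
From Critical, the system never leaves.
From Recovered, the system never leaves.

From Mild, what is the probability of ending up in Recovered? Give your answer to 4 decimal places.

Let h(s) be the probability of absorption at Recovered starting from transient state s. Then h(Recovered) = 1 and h(Critical) = 0. By first-step analysis:
h(Healthy) = 0.3·h(Healthy) + 0.1·h(Mild) + 0.2·h(Severe) + 0.15·0 + 0.25·1
h(Mild) = 0.1·h(Healthy) + 0.15·h(Mild) + 0.3·h(Severe) + 0.35·0 + 0.1·1
h(Severe) = 0.2·h(Healthy) + 0.4·h(Mild) + 0.1·h(Severe) + 0.2·0 + 0.1·1
Solving: h(Healthy) = 0.5025, h(Mild) = 0.3029, h(Severe) = 0.3574.
Starting from Mild, the probability is 0.3029.

0.3029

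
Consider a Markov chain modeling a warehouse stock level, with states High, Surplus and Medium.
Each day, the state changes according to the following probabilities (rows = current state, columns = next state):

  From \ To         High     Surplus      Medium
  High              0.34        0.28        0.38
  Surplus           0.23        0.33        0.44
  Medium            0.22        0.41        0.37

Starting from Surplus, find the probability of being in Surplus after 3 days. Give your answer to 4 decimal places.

0.3491

Propagate the distribution vector 3 days from Surplus.
After 0 days: (0.0000, 1.0000, 0.0000)
After 1 day: (0.2300, 0.3300, 0.4400)
After 2 days: (0.2509, 0.3537, 0.3954)
After 3 days: (0.2536, 0.3491, 0.3973)
P(in Surplus after 3 days) = 0.3491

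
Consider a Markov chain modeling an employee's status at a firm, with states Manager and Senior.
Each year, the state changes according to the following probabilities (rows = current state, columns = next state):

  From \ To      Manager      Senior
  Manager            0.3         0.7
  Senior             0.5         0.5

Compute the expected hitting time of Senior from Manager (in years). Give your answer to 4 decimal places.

1.4286

Let t(s) be the expected number of years to first reach Senior from state s, with t(Senior) = 0. Conditioning on the first year:
t(Manager) = 1 + 0.3·t(Manager)
Solving: t(Manager) = 1.4286.
Expected years from Manager to Senior: 1.4286.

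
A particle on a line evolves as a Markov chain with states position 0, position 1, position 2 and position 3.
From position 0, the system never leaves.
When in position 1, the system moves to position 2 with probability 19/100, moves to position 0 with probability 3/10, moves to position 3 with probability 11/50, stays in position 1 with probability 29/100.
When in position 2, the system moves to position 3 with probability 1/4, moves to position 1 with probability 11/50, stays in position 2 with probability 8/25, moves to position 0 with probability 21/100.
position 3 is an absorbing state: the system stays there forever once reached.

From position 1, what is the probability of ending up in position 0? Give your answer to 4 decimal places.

0.5531

Let h(s) be the probability of absorption at position 0 starting from transient state s. Then h(position 0) = 1 and h(position 3) = 0. By first-step analysis:
h(position 1) = 0.3·1 + 0.29·h(position 1) + 0.19·h(position 2) + 0.22·0
h(position 2) = 0.21·1 + 0.22·h(position 1) + 0.32·h(position 2) + 0.25·0
Solving: h(position 1) = 0.5531, h(position 2) = 0.4878.
Starting from position 1, the probability is 0.5531.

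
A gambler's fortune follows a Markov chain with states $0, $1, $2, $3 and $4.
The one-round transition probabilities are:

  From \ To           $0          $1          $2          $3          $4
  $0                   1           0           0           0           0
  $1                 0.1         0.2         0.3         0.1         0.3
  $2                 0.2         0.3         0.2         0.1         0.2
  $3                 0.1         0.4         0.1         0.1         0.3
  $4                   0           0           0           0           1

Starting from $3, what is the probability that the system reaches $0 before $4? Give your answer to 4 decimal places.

Let h(s) be the probability of absorption at $0 starting from transient state s. Then h($0) = 1 and h($4) = 0. By first-step analysis:
h($1) = 0.1·1 + 0.2·h($1) + 0.3·h($2) + 0.1·h($3) + 0.3·0
h($2) = 0.2·1 + 0.3·h($1) + 0.2·h($2) + 0.1·h($3) + 0.2·0
h($3) = 0.1·1 + 0.4·h($1) + 0.1·h($2) + 0.1·h($3) + 0.3·0
Solving: h($1) = 0.3136, h($2) = 0.4045, h($3) = 0.2955.
Starting from $3, the probability is 0.2955.

0.2955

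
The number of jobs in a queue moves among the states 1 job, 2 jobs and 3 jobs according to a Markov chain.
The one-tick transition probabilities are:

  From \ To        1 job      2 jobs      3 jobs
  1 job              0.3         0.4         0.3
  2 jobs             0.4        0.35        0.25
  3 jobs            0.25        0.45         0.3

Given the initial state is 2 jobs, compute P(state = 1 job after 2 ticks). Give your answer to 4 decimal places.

Sum over the intermediate state after 1 tick:
P = P(2 jobs→1 job)·P(1 job→1 job) + P(2 jobs→2 jobs)·P(2 jobs→1 job) + P(2 jobs→3 jobs)·P(3 jobs→1 job)
  = 0.4×0.3 + 0.35×0.4 + 0.25×0.25
  = 0.1200 + 0.1400 + 0.0625 = 0.3225

0.3225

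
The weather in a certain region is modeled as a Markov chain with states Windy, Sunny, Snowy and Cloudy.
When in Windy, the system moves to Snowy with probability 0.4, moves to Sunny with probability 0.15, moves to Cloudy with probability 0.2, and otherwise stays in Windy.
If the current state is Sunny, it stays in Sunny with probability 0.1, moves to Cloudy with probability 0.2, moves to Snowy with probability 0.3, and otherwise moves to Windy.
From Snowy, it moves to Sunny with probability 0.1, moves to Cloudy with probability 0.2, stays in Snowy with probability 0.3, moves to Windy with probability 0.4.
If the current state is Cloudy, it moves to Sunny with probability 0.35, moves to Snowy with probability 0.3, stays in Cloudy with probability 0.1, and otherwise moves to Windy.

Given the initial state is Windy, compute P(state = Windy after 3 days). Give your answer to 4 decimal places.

0.3231

Propagate the distribution vector 3 days from Windy.
After 0 days: (1.0000, 0.0000, 0.0000, 0.0000)
After 1 day: (0.2500, 0.1500, 0.4000, 0.2000)
After 2 days: (0.3325, 0.1625, 0.3250, 0.1800)
After 3 days: (0.3231, 0.1616, 0.3333, 0.1820)
P(in Windy after 3 days) = 0.3231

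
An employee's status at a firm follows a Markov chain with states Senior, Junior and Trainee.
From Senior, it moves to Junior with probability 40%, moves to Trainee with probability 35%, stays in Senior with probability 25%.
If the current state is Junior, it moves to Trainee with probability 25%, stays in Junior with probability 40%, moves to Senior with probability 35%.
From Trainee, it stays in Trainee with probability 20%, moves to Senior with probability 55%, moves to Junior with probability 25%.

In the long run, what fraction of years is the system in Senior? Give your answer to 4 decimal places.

0.3678

Let the stationary distribution be π with π = πP and π_1 + π_2 + π_3 = 1.
π_1 = 0.25·π_1 + 0.35·π_2 + 0.55·π_3
π_2 = 0.4·π_1 + 0.4·π_2 + 0.25·π_3
Solving with the normalization constraint gives π = (0.3678, 0.3590, 0.2731).
So the stationary probability of Senior is 0.3678.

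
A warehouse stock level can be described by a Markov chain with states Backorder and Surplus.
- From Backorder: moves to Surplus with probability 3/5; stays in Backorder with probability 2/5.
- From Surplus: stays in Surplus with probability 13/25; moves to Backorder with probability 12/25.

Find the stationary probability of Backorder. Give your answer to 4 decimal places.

Let the stationary distribution be π with π = πP and π_1 + π_2 = 1.
π_1 = 0.4·π_1 + 0.48·π_2
Solving with the normalization constraint gives π = (0.4444, 0.5556).
So the stationary probability of Backorder is 0.4444.

0.4444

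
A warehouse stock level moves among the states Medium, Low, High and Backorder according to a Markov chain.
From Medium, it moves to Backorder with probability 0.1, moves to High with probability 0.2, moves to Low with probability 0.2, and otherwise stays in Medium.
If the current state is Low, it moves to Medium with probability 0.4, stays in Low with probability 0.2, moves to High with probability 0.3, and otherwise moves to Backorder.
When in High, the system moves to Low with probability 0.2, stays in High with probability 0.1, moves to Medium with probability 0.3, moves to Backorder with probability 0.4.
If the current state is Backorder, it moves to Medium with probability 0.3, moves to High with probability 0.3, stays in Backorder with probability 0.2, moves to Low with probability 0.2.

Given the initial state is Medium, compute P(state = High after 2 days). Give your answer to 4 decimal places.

Propagate the distribution vector 2 days from Medium.
After 0 days: (1.0000, 0.0000, 0.0000, 0.0000)
After 1 day: (0.5000, 0.2000, 0.2000, 0.1000)
After 2 days: (0.4200, 0.2000, 0.2100, 0.1700)
P(in High after 2 days) = 0.2100

0.2100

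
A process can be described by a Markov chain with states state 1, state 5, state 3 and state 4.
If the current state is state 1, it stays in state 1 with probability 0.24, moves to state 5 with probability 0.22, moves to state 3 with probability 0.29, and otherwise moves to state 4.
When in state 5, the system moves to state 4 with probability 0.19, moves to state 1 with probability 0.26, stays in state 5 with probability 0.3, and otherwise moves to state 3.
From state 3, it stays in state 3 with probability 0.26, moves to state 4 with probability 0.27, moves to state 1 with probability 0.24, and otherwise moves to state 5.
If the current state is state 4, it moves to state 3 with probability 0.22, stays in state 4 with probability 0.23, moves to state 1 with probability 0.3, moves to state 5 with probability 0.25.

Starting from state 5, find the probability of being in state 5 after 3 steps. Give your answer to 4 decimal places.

Propagate the distribution vector 3 steps from state 5.
After 0 steps: (0.0000, 1.0000, 0.0000, 0.0000)
After 1 step: (0.2600, 0.3000, 0.2500, 0.1900)
After 2 steps: (0.2574, 0.2522, 0.2572, 0.2332)
After 3 steps: (0.2590, 0.2497, 0.2559, 0.2353)
P(in state 5 after 3 steps) = 0.2497

0.2497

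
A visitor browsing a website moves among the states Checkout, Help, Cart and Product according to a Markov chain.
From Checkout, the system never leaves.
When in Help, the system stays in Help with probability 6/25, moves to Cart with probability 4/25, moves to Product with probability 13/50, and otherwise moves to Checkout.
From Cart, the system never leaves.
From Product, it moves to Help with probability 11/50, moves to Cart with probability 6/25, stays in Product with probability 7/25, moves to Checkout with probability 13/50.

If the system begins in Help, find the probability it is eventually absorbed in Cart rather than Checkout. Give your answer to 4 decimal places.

0.3624

Let h(s) be the probability of absorption at Cart starting from transient state s. Then h(Cart) = 1 and h(Checkout) = 0. By first-step analysis:
h(Help) = 0.34·0 + 0.24·h(Help) + 0.16·1 + 0.26·h(Product)
h(Product) = 0.26·0 + 0.22·h(Help) + 0.24·1 + 0.28·h(Product)
Solving: h(Help) = 0.3624, h(Product) = 0.4441.
Starting from Help, the probability is 0.3624.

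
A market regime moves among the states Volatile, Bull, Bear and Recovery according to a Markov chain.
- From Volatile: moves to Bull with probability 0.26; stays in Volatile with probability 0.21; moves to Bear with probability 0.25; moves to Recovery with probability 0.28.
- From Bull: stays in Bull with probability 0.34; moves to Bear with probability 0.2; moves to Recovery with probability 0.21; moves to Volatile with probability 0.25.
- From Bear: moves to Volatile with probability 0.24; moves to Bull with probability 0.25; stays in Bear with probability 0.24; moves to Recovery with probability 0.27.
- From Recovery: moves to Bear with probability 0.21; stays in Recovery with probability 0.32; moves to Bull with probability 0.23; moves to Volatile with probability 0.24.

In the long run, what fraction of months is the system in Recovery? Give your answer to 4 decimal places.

0.2696

Let the stationary distribution be π with π = πP and π_1 + π_2 + π_3 + π_4 = 1.
π_1 = 0.21·π_1 + 0.25·π_2 + 0.24·π_3 + 0.24·π_4
π_2 = 0.26·π_1 + 0.34·π_2 + 0.25·π_3 + 0.23·π_4
π_3 = 0.25·π_1 + 0.2·π_2 + 0.24·π_3 + 0.21·π_4
Solving with the normalization constraint gives π = (0.2356, 0.2714, 0.2234, 0.2696).
So the stationary probability of Recovery is 0.2696.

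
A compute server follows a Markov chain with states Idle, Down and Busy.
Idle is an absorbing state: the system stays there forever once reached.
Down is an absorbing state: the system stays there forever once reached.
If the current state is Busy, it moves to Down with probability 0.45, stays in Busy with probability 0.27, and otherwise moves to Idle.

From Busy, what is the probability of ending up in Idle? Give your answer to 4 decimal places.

Let h(s) be the probability of absorption at Idle starting from transient state s. Then h(Idle) = 1 and h(Down) = 0. By first-step analysis:
h(Busy) = 0.28·1 + 0.45·0 + 0.27·h(Busy)
Solving: h(Busy) = 0.3836.
Starting from Busy, the probability is 0.3836.

0.3836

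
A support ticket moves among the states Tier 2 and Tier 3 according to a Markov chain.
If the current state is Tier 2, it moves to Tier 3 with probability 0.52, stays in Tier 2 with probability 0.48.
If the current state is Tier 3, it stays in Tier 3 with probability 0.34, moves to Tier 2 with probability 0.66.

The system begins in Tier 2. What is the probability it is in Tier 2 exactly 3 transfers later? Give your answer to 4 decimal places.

Propagate the distribution vector 3 transfers from Tier 2.
After 0 transfers: (1.0000, 0.0000)
After 1 transfer: (0.4800, 0.5200)
After 2 transfers: (0.5736, 0.4264)
After 3 transfers: (0.5568, 0.4432)
P(in Tier 2 after 3 transfers) = 0.5568

0.5568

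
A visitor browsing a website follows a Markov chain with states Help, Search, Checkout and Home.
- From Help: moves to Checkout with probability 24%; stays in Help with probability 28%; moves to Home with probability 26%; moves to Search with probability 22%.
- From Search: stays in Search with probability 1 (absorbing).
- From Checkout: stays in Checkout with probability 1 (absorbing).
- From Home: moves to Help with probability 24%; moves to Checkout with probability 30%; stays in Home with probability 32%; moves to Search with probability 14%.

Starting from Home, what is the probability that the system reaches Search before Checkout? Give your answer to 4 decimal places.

0.3596

Let h(s) be the probability of absorption at Search starting from transient state s. Then h(Search) = 1 and h(Checkout) = 0. By first-step analysis:
h(Help) = 0.28·h(Help) + 0.22·1 + 0.24·0 + 0.26·h(Home)
h(Home) = 0.24·h(Help) + 0.14·1 + 0.3·0 + 0.32·h(Home)
Solving: h(Help) = 0.4354, h(Home) = 0.3596.
Starting from Home, the probability is 0.3596.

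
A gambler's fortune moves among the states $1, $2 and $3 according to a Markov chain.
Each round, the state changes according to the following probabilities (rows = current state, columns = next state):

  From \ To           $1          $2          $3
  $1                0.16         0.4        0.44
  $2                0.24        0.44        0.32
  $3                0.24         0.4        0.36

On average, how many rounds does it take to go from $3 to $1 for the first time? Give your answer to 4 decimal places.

4.1667

Let t(s) be the expected number of rounds to first reach $1 from state s, with t($1) = 0. Conditioning on the first round:
t($2) = 1 + 0.44·t($2) + 0.32·t($3)
t($3) = 1 + 0.4·t($2) + 0.36·t($3)
Solving: t($2) = 4.1667, t($3) = 4.1667.
Expected rounds from $3 to $1: 4.1667.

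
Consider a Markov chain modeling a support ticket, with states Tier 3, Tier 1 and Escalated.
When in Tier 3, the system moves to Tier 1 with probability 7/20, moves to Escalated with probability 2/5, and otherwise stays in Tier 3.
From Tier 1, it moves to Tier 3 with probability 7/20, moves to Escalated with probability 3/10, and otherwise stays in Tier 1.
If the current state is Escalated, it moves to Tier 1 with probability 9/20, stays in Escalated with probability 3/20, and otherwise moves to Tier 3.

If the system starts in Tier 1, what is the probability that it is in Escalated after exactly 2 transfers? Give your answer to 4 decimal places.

Sum over the intermediate state after 1 transfer:
P = P(Tier 1→Tier 3)·P(Tier 3→Escalated) + P(Tier 1→Tier 1)·P(Tier 1→Escalated) + P(Tier 1→Escalated)·P(Escalated→Escalated)
  = 0.35×0.4 + 0.35×0.3 + 0.3×0.15
  = 0.1400 + 0.1050 + 0.0450 = 0.2900

0.2900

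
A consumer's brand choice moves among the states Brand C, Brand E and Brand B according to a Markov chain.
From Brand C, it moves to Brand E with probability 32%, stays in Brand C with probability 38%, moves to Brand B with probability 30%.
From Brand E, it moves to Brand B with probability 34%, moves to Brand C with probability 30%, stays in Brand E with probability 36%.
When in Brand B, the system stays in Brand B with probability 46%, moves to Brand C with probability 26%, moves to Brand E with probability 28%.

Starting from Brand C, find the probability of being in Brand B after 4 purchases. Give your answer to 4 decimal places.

Propagate the distribution vector 4 purchases from Brand C.
After 0 purchases: (1.0000, 0.0000, 0.0000)
After 1 purchase: (0.3800, 0.3200, 0.3000)
After 2 purchases: (0.3184, 0.3208, 0.3608)
After 3 purchases: (0.3110, 0.3184, 0.3706)
After 4 purchases: (0.3101, 0.3179, 0.3720)
P(in Brand B after 4 purchases) = 0.3720

0.3720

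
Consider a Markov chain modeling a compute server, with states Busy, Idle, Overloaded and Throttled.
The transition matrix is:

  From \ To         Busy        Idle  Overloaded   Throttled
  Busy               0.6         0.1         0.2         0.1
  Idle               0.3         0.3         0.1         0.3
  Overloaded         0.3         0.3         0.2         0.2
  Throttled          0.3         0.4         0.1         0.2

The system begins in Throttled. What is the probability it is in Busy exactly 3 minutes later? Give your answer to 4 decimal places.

Propagate the distribution vector 3 minutes from Throttled.
After 0 minutes: (0.0000, 0.0000, 0.0000, 1.0000)
After 1 minute: (0.3000, 0.4000, 0.1000, 0.2000)
After 2 minutes: (0.3900, 0.2600, 0.1400, 0.2100)
After 3 minutes: (0.4170, 0.2430, 0.1530, 0.1870)
P(in Busy after 3 minutes) = 0.4170

0.4170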